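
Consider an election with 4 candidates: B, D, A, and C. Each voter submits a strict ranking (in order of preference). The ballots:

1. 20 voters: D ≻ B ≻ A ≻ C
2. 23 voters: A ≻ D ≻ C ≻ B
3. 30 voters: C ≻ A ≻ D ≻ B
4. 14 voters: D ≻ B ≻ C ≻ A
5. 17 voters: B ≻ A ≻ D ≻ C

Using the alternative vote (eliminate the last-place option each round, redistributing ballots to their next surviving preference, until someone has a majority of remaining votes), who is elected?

A

Round 1: B 17, D 34, A 23, C 30. Eliminate B.
Round 2: D 34, A 40, C 30. Eliminate C.
Round 3: D 34, A 70. A has a majority.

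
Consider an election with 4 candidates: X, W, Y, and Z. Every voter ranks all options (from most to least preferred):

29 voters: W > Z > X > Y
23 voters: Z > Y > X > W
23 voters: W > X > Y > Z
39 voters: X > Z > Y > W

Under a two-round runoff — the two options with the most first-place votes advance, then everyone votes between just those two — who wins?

X

Round 1 first-place votes: X 39, W 52, Y 0, Z 23.
W and X advance.
Runoff: W is preferred to X by 52 voters; X by 62.
X wins the runoff.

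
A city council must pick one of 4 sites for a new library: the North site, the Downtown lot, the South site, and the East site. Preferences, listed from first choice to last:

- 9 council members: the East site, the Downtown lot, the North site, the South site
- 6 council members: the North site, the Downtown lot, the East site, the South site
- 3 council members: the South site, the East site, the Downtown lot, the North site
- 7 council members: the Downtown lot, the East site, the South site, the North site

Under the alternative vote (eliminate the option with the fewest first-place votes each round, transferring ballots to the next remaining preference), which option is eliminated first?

the South site

Round 1: the North site 6, the Downtown lot 7, the South site 3, the East site 9. Eliminate the South site.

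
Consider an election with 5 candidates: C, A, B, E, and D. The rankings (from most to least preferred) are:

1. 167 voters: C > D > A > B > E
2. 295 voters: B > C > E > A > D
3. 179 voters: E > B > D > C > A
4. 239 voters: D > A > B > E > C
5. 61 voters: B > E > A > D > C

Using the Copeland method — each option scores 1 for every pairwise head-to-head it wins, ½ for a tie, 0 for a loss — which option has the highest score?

C: beats A; loses to B, E, and D → score 1.
A: loses to C, B, E, and D → score 0.
B: beats C, A, E, and D → score 4.
E: beats C, A, and D; loses to B → score 3.
D: beats C and A; loses to B and E → score 2.
B has the best pairwise record.

B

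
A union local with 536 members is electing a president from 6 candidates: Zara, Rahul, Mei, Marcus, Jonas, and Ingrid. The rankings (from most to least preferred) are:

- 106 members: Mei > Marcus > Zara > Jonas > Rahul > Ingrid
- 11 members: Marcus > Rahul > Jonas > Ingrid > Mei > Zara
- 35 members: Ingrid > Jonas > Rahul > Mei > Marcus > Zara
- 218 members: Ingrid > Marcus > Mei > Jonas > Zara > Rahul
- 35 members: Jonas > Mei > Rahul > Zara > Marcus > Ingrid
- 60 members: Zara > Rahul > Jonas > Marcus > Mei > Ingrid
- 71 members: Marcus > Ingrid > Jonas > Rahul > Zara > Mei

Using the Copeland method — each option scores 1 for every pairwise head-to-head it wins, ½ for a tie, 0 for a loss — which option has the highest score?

Zara: beats Rahul; loses to Mei, Marcus, Jonas, and Ingrid → score 1.
Rahul: loses to Zara, Mei, Marcus, Jonas, and Ingrid → score 0.
Mei: beats Zara, Rahul, and Jonas; loses to Marcus and Ingrid → score 3.
Marcus: beats Zara, Rahul, Mei, Jonas, and Ingrid → score 5.
Jonas: beats Zara and Rahul; loses to Mei, Marcus, and Ingrid → score 2.
Ingrid: beats Zara, Rahul, Mei, and Jonas; loses to Marcus → score 4.
Marcus has the best pairwise record.

Marcus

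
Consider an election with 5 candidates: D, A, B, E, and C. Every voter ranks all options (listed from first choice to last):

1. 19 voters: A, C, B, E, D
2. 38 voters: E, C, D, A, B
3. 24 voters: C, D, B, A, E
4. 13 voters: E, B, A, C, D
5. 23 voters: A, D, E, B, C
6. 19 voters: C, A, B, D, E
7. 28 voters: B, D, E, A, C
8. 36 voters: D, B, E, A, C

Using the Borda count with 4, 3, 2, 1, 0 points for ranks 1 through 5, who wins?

D: 19·0 + 38·2 + 24·3 + 13·0 + 23·3 + 19·1 + 28·3 + 36·4 = 464
A: 19·4 + 38·1 + 24·1 + 13·2 + 23·4 + 19·3 + 28·1 + 36·1 = 377
B: 19·2 + 38·0 + 24·2 + 13·3 + 23·1 + 19·2 + 28·4 + 36·3 = 406
E: 19·1 + 38·4 + 24·0 + 13·4 + 23·2 + 19·0 + 28·2 + 36·2 = 397
C: 19·3 + 38·3 + 24·4 + 13·1 + 23·0 + 19·4 + 28·0 + 36·0 = 356
D has the highest Borda score (464).

D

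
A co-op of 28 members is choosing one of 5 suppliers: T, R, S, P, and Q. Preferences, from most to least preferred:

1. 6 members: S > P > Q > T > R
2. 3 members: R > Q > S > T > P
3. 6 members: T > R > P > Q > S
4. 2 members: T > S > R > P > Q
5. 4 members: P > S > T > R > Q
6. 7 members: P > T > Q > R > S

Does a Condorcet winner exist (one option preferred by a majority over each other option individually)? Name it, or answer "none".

P

P vs T: 17–11 for P.
P vs R: 17–11 for P.
P vs S: 17–11 for P.
P vs Q: 25–3 for P.
P beats every other option head-to-head.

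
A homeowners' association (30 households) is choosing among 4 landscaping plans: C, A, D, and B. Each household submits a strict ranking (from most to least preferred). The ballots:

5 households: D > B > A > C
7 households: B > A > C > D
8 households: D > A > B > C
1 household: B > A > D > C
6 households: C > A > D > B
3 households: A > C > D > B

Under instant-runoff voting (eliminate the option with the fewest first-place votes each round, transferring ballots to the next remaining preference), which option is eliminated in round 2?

B

Round 1: C 6, A 3, D 13, B 8. Eliminate A.
Round 2: C 9, D 13, B 8. Eliminate B.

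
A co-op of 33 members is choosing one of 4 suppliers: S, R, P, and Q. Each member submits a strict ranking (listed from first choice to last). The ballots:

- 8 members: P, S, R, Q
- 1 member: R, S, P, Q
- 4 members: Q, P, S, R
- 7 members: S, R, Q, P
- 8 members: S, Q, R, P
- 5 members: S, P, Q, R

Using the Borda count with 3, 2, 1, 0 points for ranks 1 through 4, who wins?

S

S: 8·2 + 1·2 + 4·1 + 7·3 + 8·3 + 5·3 = 82
R: 8·1 + 1·3 + 4·0 + 7·2 + 8·1 + 5·0 = 33
P: 8·3 + 1·1 + 4·2 + 7·0 + 8·0 + 5·2 = 43
Q: 8·0 + 1·0 + 4·3 + 7·1 + 8·2 + 5·1 = 40
S has the highest Borda score (82).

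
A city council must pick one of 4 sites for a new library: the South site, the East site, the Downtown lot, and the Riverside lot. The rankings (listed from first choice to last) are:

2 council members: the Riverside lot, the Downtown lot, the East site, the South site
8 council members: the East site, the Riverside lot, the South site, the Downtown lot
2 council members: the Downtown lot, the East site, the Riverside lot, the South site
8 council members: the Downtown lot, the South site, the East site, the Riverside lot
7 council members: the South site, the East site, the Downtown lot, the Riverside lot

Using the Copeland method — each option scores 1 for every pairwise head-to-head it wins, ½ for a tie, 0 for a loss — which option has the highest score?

the South site

the South site: beats the East site, the Downtown lot, and the Riverside lot → score 3.
the East site: beats the Downtown lot and the Riverside lot; loses to the South site → score 2.
the Downtown lot: beats the Riverside lot; loses to the South site and the East site → score 1.
the Riverside lot: loses to the South site, the East site, and the Downtown lot → score 0.
the South site has the best pairwise record.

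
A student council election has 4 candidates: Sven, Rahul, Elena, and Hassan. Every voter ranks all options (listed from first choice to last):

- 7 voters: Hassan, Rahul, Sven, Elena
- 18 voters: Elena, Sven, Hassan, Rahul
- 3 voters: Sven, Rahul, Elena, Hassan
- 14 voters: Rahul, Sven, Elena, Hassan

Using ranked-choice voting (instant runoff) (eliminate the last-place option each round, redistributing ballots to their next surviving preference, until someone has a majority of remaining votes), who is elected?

Round 1: Sven 3, Rahul 14, Elena 18, Hassan 7. Eliminate Sven.
Round 2: Rahul 17, Elena 18, Hassan 7. Eliminate Hassan.
Round 3: Rahul 24, Elena 18. Rahul has a majority.

Rahul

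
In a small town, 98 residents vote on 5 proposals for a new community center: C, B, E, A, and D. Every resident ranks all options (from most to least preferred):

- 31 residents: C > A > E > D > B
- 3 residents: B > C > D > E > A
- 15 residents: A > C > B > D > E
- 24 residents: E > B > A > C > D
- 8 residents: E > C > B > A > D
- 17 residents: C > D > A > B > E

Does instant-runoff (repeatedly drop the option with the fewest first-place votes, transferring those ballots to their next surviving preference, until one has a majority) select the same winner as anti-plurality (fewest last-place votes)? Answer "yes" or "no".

Instant-runoff — R1 C 48, B 3, E 32, A 15, D 0 (D out); R2 C 48, B 3, E 32, A 15 (B out); R3 C 51, E 32, A 15 (C winner). Winner: C.
Anti-plurality — last-place votes: C 0, B 31, E 32, A 3, D 32. Winner: C.
The two methods agree.

yes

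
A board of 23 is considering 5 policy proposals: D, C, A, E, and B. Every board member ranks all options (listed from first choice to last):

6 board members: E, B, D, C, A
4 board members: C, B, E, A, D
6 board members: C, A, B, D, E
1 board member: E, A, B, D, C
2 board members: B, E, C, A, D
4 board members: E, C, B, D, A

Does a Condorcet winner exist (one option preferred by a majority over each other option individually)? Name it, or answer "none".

Checking pairwise contests:
C beats D 16–7.
E beats C 13–10.
C beats A 22–1.
B beats E 12–11.
C beats B 14–9.
Every option loses at least one head-to-head, so there is no Condorcet winner.

none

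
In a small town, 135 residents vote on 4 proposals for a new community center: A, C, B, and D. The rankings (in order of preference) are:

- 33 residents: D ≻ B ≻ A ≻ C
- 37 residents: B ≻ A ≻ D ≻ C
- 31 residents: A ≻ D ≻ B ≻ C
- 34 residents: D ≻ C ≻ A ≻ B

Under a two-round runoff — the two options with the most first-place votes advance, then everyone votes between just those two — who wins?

Round 1 first-place votes: A 31, C 0, B 37, D 67.
D and B advance.
Runoff: D is preferred to B by 98 voters; B by 37.
D wins the runoff.

D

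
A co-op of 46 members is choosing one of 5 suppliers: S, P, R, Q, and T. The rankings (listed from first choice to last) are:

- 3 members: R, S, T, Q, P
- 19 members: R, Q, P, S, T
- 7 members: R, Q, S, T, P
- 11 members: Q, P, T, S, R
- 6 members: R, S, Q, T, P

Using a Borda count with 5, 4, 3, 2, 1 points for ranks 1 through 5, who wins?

R

S: 3·4 + 19·2 + 7·3 + 11·2 + 6·4 = 117
P: 3·1 + 19·3 + 7·1 + 11·4 + 6·1 = 117
R: 3·5 + 19·5 + 7·5 + 11·1 + 6·5 = 186
Q: 3·2 + 19·4 + 7·4 + 11·5 + 6·3 = 183
T: 3·3 + 19·1 + 7·2 + 11·3 + 6·2 = 87
R has the highest Borda score (186).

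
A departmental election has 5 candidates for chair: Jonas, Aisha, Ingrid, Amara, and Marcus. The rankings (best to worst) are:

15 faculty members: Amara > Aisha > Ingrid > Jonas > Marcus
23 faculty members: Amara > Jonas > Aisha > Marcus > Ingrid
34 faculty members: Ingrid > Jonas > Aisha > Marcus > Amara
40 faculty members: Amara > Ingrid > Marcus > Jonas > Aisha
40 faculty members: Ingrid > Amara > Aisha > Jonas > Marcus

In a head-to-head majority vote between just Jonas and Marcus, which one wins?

Jonas

Voters preferring Jonas to Marcus: 112; preferring Marcus to Jonas: 40.
Jonas wins the head-to-head.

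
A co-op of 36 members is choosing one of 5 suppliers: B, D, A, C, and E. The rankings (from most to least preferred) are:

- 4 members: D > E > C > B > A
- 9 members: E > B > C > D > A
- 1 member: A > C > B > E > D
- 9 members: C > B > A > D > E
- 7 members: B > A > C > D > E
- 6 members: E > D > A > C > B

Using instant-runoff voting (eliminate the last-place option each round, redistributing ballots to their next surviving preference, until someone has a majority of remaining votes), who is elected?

E

Round 1: B 7, D 4, A 1, C 9, E 15. Eliminate A.
Round 2: B 7, D 4, C 10, E 15. Eliminate D.
Round 3: B 7, C 10, E 19. E has a majority.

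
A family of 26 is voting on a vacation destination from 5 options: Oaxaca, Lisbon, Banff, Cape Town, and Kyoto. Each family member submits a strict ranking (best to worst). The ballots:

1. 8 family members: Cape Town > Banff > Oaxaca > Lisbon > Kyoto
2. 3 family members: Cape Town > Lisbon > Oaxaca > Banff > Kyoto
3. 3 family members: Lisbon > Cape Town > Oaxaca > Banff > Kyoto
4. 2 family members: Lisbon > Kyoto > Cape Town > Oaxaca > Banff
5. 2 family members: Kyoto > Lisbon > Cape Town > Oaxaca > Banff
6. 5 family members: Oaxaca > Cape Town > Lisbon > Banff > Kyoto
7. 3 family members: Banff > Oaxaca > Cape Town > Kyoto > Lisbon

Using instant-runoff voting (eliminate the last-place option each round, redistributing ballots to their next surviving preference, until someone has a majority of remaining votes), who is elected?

Round 1: Oaxaca 5, Lisbon 5, Banff 3, Cape Town 11, Kyoto 2. Eliminate Kyoto.
Round 2: Oaxaca 5, Lisbon 7, Banff 3, Cape Town 11. Eliminate Banff.
Round 3: Oaxaca 8, Lisbon 7, Cape Town 11. Eliminate Lisbon.
Round 4: Oaxaca 8, Cape Town 18. Cape Town has a majority.

Cape Town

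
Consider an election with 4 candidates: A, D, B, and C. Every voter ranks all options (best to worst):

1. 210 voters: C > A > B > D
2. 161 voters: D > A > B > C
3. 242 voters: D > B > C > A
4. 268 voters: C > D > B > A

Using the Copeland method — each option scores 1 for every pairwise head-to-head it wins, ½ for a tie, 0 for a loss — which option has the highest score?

A: loses to D, B, and C → score 0.
D: beats A and B; loses to C → score 2.
B: beats A; loses to D and C → score 1.
C: beats A, D, and B → score 3.
C has the best pairwise record.

C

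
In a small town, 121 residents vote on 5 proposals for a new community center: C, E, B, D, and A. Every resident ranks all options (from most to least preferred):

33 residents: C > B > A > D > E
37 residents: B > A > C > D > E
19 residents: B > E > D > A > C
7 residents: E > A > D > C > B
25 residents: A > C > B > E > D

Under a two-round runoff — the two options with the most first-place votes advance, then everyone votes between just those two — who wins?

C

Round 1 first-place votes: C 33, E 7, B 56, D 0, A 25.
B and C advance.
Runoff: B is preferred to C by 56 voters; C by 65.
C wins the runoff.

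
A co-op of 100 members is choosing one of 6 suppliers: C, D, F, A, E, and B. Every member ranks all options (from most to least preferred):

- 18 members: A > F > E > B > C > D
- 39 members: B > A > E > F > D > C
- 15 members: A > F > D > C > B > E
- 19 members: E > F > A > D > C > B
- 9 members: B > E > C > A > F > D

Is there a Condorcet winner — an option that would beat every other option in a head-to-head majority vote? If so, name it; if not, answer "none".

A

A vs C: 91–9 for A.
A vs D: 100–0 for A.
A vs F: 81–19 for A.
A vs E: 72–28 for A.
A vs B: 52–48 for A.
A beats every other option head-to-head.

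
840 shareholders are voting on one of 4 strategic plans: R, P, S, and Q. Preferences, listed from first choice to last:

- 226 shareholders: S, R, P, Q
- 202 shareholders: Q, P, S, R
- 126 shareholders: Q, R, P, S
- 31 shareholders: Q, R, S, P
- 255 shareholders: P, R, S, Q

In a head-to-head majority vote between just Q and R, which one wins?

R

Voters preferring Q to R: 359; preferring R to Q: 481.
R wins the head-to-head.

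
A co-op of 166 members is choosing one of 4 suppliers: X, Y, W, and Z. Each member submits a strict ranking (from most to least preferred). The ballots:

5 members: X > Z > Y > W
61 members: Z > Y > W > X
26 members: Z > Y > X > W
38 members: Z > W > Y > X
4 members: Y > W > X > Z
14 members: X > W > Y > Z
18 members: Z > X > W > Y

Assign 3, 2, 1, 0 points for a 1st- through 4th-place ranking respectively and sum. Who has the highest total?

X: 5·3 + 61·0 + 26·1 + 38·0 + 4·1 + 14·3 + 18·2 = 123
Y: 5·1 + 61·2 + 26·2 + 38·1 + 4·3 + 14·1 + 18·0 = 243
W: 5·0 + 61·1 + 26·0 + 38·2 + 4·2 + 14·2 + 18·1 = 191
Z: 5·2 + 61·3 + 26·3 + 38·3 + 4·0 + 14·0 + 18·3 = 439
Z has the highest Borda score (439).

Z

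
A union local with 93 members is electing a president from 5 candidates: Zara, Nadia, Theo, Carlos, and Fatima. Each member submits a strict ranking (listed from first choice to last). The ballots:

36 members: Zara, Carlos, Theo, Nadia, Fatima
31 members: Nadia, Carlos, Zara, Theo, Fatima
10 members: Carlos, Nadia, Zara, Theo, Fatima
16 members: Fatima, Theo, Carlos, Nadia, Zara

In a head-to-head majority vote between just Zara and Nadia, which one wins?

Nadia

Voters preferring Zara to Nadia: 36; preferring Nadia to Zara: 57.
Nadia wins the head-to-head.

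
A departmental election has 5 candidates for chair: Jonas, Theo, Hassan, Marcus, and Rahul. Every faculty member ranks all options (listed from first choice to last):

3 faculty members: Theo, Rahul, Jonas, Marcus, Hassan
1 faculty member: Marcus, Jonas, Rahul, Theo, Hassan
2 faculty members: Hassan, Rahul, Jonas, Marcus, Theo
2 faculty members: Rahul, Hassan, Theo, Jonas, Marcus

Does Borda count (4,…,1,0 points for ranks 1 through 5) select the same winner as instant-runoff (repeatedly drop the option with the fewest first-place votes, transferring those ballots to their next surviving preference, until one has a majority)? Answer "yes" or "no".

Borda — scores: Jonas 15, Theo 17, Hassan 14, Marcus 9, Rahul 25. Winner: Rahul.
Instant-runoff — R1 Jonas 0, Theo 3, Hassan 2, Marcus 1, Rahul 2 (Jonas out); R2 Theo 3, Hassan 2, Marcus 1, Rahul 2 (Marcus out); R3 Theo 3, Hassan 2, Rahul 3 (Hassan out); R4 Theo 3, Rahul 5 (Rahul winner). Winner: Rahul.
The two methods agree.

yes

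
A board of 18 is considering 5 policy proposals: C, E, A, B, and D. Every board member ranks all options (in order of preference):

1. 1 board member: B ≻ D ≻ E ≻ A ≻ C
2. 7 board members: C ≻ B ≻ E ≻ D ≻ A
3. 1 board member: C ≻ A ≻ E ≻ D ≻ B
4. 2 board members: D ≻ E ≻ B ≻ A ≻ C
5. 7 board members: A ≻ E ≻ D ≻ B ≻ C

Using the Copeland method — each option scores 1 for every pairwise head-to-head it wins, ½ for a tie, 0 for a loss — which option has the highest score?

C: loses to E, A, B, and D → score 0.
E: beats C, A, B, and D → score 4.
A: beats C; loses to E, B, and D → score 1.
B: beats C and A; loses to E and D → score 2.
D: beats C, A, and B; loses to E → score 3.
E has the best pairwise record.

E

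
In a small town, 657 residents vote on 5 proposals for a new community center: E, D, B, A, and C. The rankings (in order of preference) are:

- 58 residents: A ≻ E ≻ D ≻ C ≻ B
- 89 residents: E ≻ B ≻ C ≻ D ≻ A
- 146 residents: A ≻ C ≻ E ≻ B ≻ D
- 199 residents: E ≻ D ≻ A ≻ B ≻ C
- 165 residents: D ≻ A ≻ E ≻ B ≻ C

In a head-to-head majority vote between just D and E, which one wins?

E

Voters preferring D to E: 165; preferring E to D: 492.
E wins the head-to-head.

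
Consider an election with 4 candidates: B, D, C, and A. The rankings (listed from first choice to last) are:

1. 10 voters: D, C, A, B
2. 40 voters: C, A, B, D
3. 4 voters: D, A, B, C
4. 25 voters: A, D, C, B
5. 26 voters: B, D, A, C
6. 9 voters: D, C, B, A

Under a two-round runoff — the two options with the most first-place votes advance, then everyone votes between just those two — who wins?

Round 1 first-place votes: B 26, D 23, C 40, A 25.
C and B advance.
Runoff: C is preferred to B by 84 voters; B by 30.
C wins the runoff.

C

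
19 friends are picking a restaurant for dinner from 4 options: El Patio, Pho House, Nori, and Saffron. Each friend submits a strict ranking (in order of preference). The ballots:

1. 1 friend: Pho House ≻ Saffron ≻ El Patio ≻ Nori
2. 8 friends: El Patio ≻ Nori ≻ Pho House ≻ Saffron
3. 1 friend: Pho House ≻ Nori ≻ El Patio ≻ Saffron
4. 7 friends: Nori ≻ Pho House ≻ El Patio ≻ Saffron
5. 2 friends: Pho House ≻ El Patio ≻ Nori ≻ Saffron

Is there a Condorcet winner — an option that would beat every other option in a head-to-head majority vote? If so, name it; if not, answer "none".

Checking pairwise contests:
Pho House beats El Patio 11–8.
Nori beats Pho House 15–4.
El Patio beats Nori 11–8.
El Patio beats Saffron 18–1.
Every option loses at least one head-to-head, so there is no Condorcet winner.

none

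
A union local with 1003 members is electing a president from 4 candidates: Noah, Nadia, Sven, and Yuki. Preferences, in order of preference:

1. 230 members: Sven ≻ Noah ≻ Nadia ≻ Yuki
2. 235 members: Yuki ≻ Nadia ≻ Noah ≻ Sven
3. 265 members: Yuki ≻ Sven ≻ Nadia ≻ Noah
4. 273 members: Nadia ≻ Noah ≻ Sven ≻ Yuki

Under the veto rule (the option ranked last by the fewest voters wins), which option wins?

Last-place votes: Noah 265, Nadia 0, Sven 235, Yuki 503.
Nadia is ranked last by the fewest voters, so Nadia wins.

Nadia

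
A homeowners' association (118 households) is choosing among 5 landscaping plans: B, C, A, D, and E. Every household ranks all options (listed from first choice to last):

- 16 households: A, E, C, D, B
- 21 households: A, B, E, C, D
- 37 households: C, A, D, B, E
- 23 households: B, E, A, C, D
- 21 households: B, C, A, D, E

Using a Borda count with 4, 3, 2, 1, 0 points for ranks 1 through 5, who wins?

A

B: 16·0 + 21·3 + 37·1 + 23·4 + 21·4 = 276
C: 16·2 + 21·1 + 37·4 + 23·1 + 21·3 = 287
A: 16·4 + 21·4 + 37·3 + 23·2 + 21·2 = 347
D: 16·1 + 21·0 + 37·2 + 23·0 + 21·1 = 111
E: 16·3 + 21·2 + 37·0 + 23·3 + 21·0 = 159
A has the highest Borda score (347).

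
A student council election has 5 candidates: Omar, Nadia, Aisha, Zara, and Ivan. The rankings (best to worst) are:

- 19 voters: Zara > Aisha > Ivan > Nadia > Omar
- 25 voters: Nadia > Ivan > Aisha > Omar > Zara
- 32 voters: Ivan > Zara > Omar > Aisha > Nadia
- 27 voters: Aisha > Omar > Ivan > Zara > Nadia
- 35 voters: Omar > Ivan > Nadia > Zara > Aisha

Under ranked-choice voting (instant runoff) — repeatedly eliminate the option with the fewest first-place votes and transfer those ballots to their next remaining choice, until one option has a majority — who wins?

Ivan

Round 1: Omar 35, Nadia 25, Aisha 27, Zara 19, Ivan 32. Eliminate Zara.
Round 2: Omar 35, Nadia 25, Aisha 46, Ivan 32. Eliminate Nadia.
Round 3: Omar 35, Aisha 46, Ivan 57. Eliminate Omar.
Round 4: Aisha 46, Ivan 92. Ivan has a majority.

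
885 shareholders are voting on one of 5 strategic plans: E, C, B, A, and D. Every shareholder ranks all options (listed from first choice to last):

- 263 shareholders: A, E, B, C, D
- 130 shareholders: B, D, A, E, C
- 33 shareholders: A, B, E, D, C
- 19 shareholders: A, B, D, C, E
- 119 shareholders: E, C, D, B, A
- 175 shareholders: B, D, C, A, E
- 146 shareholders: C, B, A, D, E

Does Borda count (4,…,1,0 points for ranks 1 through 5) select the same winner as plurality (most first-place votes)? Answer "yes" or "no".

no

Borda — scores: E 1461, C 1573, B 2459, A 1987, D 1370. Winner: B.
Plurality — first-place votes: E 119, C 146, B 305, A 315, D 0. Winner: A.
The two methods disagree.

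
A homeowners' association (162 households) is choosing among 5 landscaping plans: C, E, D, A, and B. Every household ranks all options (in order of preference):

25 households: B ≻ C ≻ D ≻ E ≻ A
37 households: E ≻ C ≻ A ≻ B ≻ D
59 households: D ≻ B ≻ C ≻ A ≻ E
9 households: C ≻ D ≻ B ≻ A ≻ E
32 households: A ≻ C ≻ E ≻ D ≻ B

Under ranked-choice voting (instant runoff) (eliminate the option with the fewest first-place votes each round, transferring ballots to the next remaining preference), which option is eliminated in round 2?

B

Round 1: C 9, E 37, D 59, A 32, B 25. Eliminate C.
Round 2: E 37, D 68, A 32, B 25. Eliminate B.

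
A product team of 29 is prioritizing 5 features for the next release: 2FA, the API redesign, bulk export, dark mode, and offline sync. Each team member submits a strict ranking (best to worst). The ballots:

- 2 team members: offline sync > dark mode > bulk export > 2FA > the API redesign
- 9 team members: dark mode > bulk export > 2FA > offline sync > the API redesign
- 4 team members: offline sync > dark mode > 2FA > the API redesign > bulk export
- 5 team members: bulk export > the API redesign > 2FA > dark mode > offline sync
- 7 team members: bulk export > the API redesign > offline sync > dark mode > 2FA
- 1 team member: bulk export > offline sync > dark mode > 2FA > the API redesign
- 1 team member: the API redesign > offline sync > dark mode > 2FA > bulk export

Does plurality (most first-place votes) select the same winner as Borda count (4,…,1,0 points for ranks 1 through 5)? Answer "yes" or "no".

yes

Plurality — first-place votes: 2FA 0, the API redesign 1, bulk export 13, dark mode 9, offline sync 6. Winner: bulk export.
Borda — scores: 2FA 40, the API redesign 44, bulk export 83, dark mode 70, offline sync 53. Winner: bulk export.
The two methods agree.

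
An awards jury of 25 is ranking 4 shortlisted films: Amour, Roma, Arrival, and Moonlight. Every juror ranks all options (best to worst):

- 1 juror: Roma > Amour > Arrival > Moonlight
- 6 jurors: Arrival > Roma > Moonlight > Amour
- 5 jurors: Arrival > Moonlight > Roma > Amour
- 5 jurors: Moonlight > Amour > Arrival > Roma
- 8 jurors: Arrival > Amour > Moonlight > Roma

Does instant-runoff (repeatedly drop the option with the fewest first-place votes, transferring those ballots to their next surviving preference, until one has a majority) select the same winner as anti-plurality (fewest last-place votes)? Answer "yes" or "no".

yes

Instant-runoff — R1 Amour 0, Roma 1, Arrival 19, Moonlight 5 (Arrival winner). Winner: Arrival.
Anti-plurality — last-place votes: Amour 11, Roma 13, Arrival 0, Moonlight 1. Winner: Arrival.
The two methods agree.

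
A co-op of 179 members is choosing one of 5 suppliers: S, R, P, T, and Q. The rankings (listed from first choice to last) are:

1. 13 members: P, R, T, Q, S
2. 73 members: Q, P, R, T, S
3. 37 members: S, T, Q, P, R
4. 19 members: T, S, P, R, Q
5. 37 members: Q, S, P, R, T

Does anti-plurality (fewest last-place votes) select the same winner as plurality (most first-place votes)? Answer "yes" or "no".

no

Anti-plurality — last-place votes: S 86, R 37, P 0, T 37, Q 19. Winner: P.
Plurality — first-place votes: S 37, R 0, P 13, T 19, Q 110. Winner: Q.
The two methods disagree.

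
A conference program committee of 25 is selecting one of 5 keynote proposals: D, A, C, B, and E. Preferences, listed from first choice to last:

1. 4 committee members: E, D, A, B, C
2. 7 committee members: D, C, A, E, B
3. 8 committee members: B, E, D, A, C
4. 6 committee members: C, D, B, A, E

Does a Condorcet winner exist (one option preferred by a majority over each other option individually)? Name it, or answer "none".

D vs A: 25–0 for D.
D vs C: 19–6 for D.
D vs B: 17–8 for D.
D vs E: 13–12 for D.
D beats every other option head-to-head.

D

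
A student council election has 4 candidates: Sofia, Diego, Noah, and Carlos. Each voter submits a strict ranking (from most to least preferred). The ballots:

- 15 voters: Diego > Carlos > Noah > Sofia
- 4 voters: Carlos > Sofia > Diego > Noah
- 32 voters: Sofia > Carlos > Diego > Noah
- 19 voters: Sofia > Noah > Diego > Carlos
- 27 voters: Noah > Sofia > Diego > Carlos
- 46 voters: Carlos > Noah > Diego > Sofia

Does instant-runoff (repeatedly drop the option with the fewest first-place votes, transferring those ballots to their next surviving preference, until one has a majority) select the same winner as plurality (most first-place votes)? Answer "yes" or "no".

yes

Instant-runoff — R1 Sofia 51, Diego 15, Noah 27, Carlos 50 (Diego out); R2 Sofia 51, Noah 27, Carlos 65 (Noah out); R3 Sofia 78, Carlos 65 (Sofia winner). Winner: Sofia.
Plurality — first-place votes: Sofia 51, Diego 15, Noah 27, Carlos 50. Winner: Sofia.
The two methods agree.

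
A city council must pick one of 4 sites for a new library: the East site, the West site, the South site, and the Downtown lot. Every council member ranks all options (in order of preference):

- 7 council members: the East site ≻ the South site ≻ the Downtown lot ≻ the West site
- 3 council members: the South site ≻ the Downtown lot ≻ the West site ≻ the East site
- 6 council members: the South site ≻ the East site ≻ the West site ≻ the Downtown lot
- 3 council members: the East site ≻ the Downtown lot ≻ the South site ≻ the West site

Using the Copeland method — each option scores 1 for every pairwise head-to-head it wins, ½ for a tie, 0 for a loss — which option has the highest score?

the East site

the East site: beats the West site, the South site, and the Downtown lot → score 3.
the West site: loses to the East site, the South site, and the Downtown lot → score 0.
the South site: beats the West site and the Downtown lot; loses to the East site → score 2.
the Downtown lot: beats the West site; loses to the East site and the South site → score 1.
the East site has the best pairwise record.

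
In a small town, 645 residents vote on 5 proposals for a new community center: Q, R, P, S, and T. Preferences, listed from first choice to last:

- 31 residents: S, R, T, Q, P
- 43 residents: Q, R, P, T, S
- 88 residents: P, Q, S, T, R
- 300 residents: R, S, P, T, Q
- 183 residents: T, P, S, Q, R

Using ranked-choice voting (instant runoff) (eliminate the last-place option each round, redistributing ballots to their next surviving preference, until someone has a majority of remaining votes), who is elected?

R

Round 1: Q 43, R 300, P 88, S 31, T 183. Eliminate S.
Round 2: Q 43, R 331, P 88, T 183. R has a majority.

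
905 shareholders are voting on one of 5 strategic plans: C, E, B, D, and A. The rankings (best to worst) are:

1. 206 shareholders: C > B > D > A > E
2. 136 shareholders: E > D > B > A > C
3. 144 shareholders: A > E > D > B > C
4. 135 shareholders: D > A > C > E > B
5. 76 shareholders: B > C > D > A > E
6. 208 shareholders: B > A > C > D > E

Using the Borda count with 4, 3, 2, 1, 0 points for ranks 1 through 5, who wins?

B

C: 206·4 + 136·0 + 144·0 + 135·2 + 76·3 + 208·2 = 1738
E: 206·0 + 136·4 + 144·3 + 135·1 + 76·0 + 208·0 = 1111
B: 206·3 + 136·2 + 144·1 + 135·0 + 76·4 + 208·4 = 2170
D: 206·2 + 136·3 + 144·2 + 135·4 + 76·2 + 208·1 = 2008
A: 206·1 + 136·1 + 144·4 + 135·3 + 76·1 + 208·3 = 2023
B has the highest Borda score (2170).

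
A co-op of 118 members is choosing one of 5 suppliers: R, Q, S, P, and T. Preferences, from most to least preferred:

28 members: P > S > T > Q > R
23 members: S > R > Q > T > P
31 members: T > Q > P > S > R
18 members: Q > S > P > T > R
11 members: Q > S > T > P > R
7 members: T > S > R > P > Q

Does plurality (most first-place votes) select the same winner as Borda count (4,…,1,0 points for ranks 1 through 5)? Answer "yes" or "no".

Plurality — first-place votes: R 0, Q 29, S 23, P 28, T 38. Winner: T.
Borda — scores: R 83, Q 283, S 315, P 228, T 271. Winner: S.
The two methods disagree.

no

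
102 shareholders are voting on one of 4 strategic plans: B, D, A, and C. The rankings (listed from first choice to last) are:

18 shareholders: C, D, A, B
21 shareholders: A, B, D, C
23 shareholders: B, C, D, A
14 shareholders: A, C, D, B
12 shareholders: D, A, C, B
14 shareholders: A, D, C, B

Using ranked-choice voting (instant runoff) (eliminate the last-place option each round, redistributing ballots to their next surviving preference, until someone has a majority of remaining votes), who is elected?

Round 1: B 23, D 12, A 49, C 18. Eliminate D.
Round 2: B 23, A 61, C 18. A has a majority.

A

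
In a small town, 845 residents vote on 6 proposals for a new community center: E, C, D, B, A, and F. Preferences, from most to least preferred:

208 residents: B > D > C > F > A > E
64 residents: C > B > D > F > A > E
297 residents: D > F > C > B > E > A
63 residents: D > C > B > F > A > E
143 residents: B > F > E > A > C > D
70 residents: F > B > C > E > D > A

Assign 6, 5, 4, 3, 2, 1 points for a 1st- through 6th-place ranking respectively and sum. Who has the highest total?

E: 208·1 + 64·1 + 297·2 + 63·1 + 143·4 + 70·3 = 1711
C: 208·4 + 64·6 + 297·4 + 63·5 + 143·2 + 70·4 = 3285
D: 208·5 + 64·4 + 297·6 + 63·6 + 143·1 + 70·2 = 3739
B: 208·6 + 64·5 + 297·3 + 63·4 + 143·6 + 70·5 = 3919
A: 208·2 + 64·2 + 297·1 + 63·2 + 143·3 + 70·1 = 1466
F: 208·3 + 64·3 + 297·5 + 63·3 + 143·5 + 70·6 = 3625
B has the highest Borda score (3919).

B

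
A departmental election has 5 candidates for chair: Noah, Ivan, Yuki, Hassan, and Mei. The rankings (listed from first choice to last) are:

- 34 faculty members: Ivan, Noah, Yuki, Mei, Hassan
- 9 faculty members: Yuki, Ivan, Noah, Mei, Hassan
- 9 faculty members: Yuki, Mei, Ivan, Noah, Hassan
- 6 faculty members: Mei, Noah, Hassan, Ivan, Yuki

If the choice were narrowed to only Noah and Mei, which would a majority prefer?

Noah

Voters preferring Noah to Mei: 43; preferring Mei to Noah: 15.
Noah wins the head-to-head.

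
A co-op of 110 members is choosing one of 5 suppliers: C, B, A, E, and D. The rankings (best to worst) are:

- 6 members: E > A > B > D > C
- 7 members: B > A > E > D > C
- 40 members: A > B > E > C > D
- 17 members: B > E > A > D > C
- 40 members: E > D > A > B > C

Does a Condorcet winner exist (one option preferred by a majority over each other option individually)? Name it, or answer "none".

Checking pairwise contests:
B beats C 110–0.
A beats B 86–24.
E beats A 63–47.
B beats E 64–46.
B beats D 70–40.
Every option loses at least one head-to-head, so there is no Condorcet winner.

none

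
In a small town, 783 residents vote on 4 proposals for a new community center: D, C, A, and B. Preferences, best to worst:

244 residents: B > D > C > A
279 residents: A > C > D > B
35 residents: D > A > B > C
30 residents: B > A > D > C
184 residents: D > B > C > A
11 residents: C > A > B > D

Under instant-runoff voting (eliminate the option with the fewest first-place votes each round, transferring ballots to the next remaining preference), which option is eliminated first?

C

Round 1: D 219, C 11, A 279, B 274. Eliminate C.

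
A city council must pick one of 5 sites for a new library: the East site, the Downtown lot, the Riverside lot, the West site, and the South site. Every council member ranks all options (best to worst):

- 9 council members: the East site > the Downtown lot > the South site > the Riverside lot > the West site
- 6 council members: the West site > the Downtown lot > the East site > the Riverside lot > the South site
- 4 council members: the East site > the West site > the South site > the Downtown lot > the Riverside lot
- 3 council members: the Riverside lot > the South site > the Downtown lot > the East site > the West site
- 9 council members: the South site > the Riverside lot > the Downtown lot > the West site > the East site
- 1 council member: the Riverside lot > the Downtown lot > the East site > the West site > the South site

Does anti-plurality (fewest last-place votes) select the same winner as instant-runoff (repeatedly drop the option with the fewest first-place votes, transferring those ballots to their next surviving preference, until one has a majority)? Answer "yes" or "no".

no

Anti-plurality — last-place votes: the East site 9, the Downtown lot 0, the Riverside lot 4, the West site 12, the South site 7. Winner: the Downtown lot.
Instant-runoff — R1 the East site 13, the Downtown lot 0, the Riverside lot 4, the West site 6, the South site 9 (the Downtown lot out); R2 the East site 13, the Riverside lot 4, the West site 6, the South site 9 (the Riverside lot out); R3 the East site 14, the West site 6, the South site 12 (the West site out); R4 the East site 20, the South site 12 (the East site winner). Winner: the East site.
The two methods disagree.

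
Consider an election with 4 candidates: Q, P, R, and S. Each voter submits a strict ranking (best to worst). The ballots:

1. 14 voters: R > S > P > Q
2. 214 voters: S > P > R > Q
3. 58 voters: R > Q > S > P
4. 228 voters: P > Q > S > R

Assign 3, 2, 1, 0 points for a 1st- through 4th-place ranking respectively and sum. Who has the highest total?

P

Q: 14·0 + 214·0 + 58·2 + 228·2 = 572
P: 14·1 + 214·2 + 58·0 + 228·3 = 1126
R: 14·3 + 214·1 + 58·3 + 228·0 = 430
S: 14·2 + 214·3 + 58·1 + 228·1 = 956
P has the highest Borda score (1126).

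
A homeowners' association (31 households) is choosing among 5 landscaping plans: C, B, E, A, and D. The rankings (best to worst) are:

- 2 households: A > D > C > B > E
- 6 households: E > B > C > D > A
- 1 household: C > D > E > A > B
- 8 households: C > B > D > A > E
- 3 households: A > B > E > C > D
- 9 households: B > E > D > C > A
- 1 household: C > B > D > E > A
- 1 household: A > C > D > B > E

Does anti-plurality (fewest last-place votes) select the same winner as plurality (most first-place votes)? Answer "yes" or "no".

Anti-plurality — last-place votes: C 0, B 1, E 11, A 16, D 3. Winner: C.
Plurality — first-place votes: C 10, B 9, E 6, A 6, D 0. Winner: C.
The two methods agree.

yes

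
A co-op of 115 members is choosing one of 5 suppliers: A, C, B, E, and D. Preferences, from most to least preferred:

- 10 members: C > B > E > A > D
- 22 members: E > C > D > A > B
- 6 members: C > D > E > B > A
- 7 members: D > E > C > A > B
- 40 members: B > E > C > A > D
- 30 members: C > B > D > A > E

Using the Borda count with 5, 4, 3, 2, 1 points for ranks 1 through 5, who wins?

A: 10·2 + 22·2 + 6·1 + 7·2 + 40·2 + 30·2 = 224
C: 10·5 + 22·4 + 6·5 + 7·3 + 40·3 + 30·5 = 459
B: 10·4 + 22·1 + 6·2 + 7·1 + 40·5 + 30·4 = 401
E: 10·3 + 22·5 + 6·3 + 7·4 + 40·4 + 30·1 = 376
D: 10·1 + 22·3 + 6·4 + 7·5 + 40·1 + 30·3 = 265
C has the highest Borda score (459).

C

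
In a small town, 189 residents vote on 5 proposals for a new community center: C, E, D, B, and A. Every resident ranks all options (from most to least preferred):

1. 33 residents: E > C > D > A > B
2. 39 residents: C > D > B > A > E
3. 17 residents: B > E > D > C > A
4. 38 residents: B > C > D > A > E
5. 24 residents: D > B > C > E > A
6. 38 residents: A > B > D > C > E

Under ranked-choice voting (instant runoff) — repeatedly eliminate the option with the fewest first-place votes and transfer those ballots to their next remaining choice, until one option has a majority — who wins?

Round 1: C 39, E 33, D 24, B 55, A 38. Eliminate D.
Round 2: C 39, E 33, B 79, A 38. Eliminate E.
Round 3: C 72, B 79, A 38. Eliminate A.
Round 4: C 72, B 117. B has a majority.

B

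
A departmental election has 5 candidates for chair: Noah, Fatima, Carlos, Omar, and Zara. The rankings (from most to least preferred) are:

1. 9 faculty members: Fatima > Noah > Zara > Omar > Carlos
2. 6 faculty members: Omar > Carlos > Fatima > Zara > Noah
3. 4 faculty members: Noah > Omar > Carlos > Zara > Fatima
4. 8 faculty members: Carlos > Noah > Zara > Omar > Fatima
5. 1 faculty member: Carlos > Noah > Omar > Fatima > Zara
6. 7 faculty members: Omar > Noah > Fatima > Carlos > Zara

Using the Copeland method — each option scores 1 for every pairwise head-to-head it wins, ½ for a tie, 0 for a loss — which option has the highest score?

Noah: beats Fatima, Carlos, Omar, and Zara → score 4.
Fatima: beats Zara; loses to Noah, Carlos, and Omar → score 1.
Carlos: beats Fatima and Zara; loses to Noah and Omar → score 2.
Omar: beats Fatima, Carlos, and Zara; loses to Noah → score 3.
Zara: loses to Noah, Fatima, Carlos, and Omar → score 0.
Noah has the best pairwise record.

Noah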